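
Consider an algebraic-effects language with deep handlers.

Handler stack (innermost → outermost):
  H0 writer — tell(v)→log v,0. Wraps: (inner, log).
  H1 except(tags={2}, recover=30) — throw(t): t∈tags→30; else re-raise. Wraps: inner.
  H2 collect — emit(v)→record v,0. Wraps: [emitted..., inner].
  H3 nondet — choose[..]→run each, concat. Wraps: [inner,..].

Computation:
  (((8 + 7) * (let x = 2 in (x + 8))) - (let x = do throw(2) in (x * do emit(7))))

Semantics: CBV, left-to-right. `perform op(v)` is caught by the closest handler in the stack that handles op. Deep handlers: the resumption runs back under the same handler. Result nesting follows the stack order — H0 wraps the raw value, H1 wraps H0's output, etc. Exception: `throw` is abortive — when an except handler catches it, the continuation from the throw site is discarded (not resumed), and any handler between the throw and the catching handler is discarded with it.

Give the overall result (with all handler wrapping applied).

Answer: [[30]]

Evaluation trace:
throw(2) @ H1 caught ⇒ 30
H2 returns [30]
H3 returns [[30]]
= [[30]]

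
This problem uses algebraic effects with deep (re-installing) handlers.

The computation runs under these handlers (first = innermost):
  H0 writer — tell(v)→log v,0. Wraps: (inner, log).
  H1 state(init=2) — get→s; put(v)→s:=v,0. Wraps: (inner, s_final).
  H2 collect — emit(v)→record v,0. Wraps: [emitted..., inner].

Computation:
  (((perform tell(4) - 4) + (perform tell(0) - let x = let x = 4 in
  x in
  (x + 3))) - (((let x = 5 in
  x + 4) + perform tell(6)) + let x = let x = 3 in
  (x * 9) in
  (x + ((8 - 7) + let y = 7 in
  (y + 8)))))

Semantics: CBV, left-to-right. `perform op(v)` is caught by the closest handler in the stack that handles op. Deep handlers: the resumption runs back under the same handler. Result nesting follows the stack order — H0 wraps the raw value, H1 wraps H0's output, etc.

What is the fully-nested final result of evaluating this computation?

Evaluation trace:
tell(4) @ H0 ⇒ log+=4
tell(0) @ H0 ⇒ log+=0
tell(6) @ H0 ⇒ log+=6
H0 returns (-63, (4, 0, 6))
H1 returns ((-63, (4, 0, 6)), 2)
H2 returns [((-63, (4, 0, 6)), 2)]
= [((-63, (4, 0, 6)), 2)]

Answer: [((-63, (4, 0, 6)), 2)]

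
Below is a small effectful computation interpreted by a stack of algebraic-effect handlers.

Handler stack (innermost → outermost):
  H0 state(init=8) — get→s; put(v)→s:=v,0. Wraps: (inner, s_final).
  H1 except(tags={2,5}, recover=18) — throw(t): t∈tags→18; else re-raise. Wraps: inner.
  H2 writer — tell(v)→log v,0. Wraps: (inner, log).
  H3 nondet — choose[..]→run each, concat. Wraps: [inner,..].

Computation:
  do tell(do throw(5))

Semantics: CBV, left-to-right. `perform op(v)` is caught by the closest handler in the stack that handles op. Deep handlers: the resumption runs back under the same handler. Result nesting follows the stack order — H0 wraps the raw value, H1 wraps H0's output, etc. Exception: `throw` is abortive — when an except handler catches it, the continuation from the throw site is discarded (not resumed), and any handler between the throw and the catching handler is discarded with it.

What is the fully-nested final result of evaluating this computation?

Answer: [(18, ())]

Evaluation trace:
throw(5) @ H1 caught ⇒ 18
H2 returns (18, ())
H3 returns [(18, ())]
= [(18, ())]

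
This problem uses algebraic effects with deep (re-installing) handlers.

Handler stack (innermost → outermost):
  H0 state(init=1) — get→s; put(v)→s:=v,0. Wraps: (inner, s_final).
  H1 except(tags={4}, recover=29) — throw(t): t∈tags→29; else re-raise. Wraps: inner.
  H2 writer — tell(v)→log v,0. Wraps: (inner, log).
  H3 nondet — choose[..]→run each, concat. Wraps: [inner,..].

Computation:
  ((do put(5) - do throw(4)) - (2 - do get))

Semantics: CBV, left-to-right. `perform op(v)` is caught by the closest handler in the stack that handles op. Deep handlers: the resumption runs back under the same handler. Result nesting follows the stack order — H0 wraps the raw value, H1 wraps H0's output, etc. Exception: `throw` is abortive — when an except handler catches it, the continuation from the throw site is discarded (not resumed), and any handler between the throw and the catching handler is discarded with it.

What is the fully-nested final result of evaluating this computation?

Answer: [(29, ())]

Working:
put(5) @ H0 ⇒ s:=5
throw(4) @ H1 caught ⇒ 29
H2 returns (29, ())
H3 returns [(29, ())]
= [(29, ())]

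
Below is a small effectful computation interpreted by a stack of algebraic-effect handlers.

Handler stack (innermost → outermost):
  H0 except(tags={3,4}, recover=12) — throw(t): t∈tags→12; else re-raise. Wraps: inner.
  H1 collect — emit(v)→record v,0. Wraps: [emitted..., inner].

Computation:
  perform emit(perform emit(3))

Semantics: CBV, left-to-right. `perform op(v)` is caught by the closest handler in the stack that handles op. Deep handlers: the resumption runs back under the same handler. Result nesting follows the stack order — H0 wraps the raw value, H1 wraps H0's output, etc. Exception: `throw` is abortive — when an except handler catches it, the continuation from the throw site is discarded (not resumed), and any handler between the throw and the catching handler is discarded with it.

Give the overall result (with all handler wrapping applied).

Evaluation trace:
emit(3) @ H1 ⇒ out+=3
emit(0) @ H1 ⇒ out+=0
H0 returns 0
H1 returns [3, 0, 0]
= [3, 0, 0]

Answer: [3, 0, 0]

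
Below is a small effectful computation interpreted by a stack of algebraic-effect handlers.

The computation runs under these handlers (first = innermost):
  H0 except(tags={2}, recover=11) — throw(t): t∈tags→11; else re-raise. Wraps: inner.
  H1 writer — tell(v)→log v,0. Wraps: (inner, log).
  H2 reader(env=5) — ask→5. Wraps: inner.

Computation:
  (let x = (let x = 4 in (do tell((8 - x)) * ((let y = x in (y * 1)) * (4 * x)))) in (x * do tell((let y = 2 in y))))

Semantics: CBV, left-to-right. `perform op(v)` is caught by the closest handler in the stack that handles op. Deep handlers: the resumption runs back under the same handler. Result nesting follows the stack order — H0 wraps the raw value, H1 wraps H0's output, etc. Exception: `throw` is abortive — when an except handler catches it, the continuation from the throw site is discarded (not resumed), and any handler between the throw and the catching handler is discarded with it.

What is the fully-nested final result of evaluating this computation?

Step-by-step:
tell(4) @ H1 ⇒ log+=4
tell(2) @ H1 ⇒ log+=2
H0 returns 0
H1 returns (0, (4, 2))
H2 returns (0, (4, 2))
= (0, (4, 2))

Answer: (0, (4, 2))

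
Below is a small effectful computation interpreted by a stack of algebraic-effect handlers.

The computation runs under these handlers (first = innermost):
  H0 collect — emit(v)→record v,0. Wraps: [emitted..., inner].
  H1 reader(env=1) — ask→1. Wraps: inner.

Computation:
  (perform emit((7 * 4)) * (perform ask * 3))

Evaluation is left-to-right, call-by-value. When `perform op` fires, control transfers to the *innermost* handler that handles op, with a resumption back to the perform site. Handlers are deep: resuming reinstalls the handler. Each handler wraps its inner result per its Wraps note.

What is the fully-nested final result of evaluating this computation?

Answer: [28, 0]

Evaluation trace:
emit(28) @ H0 ⇒ out+=28
ask @ H1 ⇒ 1
H0 returns [28, 0]
H1 returns [28, 0]
= [28, 0]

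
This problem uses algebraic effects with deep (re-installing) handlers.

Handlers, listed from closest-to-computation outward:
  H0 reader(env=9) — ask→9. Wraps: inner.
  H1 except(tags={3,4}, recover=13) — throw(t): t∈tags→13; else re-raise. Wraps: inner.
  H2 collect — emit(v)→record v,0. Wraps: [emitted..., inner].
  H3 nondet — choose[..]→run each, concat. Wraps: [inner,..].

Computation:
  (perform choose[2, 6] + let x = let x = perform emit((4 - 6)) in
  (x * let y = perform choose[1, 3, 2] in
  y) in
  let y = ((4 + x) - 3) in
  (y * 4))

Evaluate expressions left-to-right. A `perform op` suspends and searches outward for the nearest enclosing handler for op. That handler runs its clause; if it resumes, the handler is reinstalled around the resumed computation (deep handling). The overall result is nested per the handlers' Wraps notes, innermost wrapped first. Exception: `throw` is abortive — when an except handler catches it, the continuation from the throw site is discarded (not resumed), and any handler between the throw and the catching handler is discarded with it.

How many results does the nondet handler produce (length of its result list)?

Working:
choose[2, 6] @ H3
  branch[0] choose=2:
    emit(-2) @ H2 ⇒ out+=-2
    choose[1, 3, 2] @ H3
      branch[0] choose=1:
        H0 returns 6
        H1 returns 6
        H2 returns [-2, 6]
        H3 returns [[-2, 6]]
      branch[1] choose=3:
        H0 returns 6
        H1 returns 6
        H2 returns [-2, 6]
        H3 returns [[-2, 6]]
      branch[2] choose=2:
        H0 returns 6
        H1 returns 6
        H2 returns [-2, 6]
        H3 returns [[-2, 6]]
  branch[1] choose=6:
    emit(-2) @ H2 ⇒ out+=-2
    choose[1, 3, 2] @ H3
      branch[0] choose=1:
        H0 returns 10
        H1 returns 10
        H2 returns [-2, 10]
        H3 returns [[-2, 10]]
      branch[1] choose=3:
        H0 returns 10
        H1 returns 10
        H2 returns [-2, 10]
        H3 returns [[-2, 10]]
      branch[2] choose=2:
        H0 returns 10
        H1 returns 10
        H2 returns [-2, 10]
        H3 returns [[-2, 10]]
= [[-2, 6], [-2, 6], [-2, 6], [-2, 10], [-2, 10], [-2, 10]]

Answer: 6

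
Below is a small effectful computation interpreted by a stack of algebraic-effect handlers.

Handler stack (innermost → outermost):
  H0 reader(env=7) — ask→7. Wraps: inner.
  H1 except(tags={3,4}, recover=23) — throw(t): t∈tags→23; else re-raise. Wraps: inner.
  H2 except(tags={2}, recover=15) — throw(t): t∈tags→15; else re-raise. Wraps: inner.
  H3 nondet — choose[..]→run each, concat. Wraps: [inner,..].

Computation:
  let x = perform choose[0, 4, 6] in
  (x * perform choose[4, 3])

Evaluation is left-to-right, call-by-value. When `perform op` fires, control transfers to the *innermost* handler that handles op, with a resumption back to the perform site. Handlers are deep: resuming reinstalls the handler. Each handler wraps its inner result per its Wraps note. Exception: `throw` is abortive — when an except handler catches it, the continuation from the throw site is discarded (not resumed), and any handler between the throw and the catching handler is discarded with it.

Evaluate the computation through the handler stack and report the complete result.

Working:
choose[0, 4, 6] @ H3
  branch[0] choose=0:
    choose[4, 3] @ H3
      branch[0] choose=4:
        H0 returns 0
        H1 returns 0
        H2 returns 0
        H3 returns [0]
      branch[1] choose=3:
        H0 returns 0
        H1 returns 0
        H2 returns 0
        H3 returns [0]
  branch[1] choose=4:
    choose[4, 3] @ H3
      branch[0] choose=4:
        H0 returns 16
        H1 returns 16
        H2 returns 16
        H3 returns [16]
      branch[1] choose=3:
        H0 returns 12
        H1 returns 12
        H2 returns 12
        H3 returns [12]
  branch[2] choose=6:
    choose[4, 3] @ H3
      branch[0] choose=4:
        H0 returns 24
        H1 returns 24
        H2 returns 24
        H3 returns [24]
      branch[1] choose=3:
        H0 returns 18
        H1 returns 18
        H2 returns 18
        H3 returns [18]
= [0, 0, 16, 12, 24, 18]

Answer: [0, 0, 16, 12, 24, 18]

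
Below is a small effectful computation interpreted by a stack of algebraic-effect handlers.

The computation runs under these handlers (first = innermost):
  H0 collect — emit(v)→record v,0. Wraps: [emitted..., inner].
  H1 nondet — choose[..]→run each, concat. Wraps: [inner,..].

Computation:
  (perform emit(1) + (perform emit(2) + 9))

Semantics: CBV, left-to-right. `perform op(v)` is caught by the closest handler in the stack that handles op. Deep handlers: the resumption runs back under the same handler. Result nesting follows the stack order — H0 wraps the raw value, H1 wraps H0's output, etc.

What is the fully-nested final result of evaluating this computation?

Answer: [[1, 2, 9]]

Evaluation trace:
emit(1) @ H0 ⇒ out+=1
emit(2) @ H0 ⇒ out+=2
H0 returns [1, 2, 9]
H1 returns [[1, 2, 9]]
= [[1, 2, 9]]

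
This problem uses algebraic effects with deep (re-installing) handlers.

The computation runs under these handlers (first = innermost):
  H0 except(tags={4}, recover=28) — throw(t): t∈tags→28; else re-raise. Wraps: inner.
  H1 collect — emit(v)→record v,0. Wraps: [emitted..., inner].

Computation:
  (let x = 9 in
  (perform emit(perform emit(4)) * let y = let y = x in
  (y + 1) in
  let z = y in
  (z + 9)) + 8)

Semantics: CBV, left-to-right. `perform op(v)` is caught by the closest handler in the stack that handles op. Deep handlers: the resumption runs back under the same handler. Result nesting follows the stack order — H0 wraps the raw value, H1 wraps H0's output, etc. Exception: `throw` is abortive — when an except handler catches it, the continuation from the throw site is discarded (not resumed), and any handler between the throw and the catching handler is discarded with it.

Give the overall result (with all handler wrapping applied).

Working:
emit(4) @ H1 ⇒ out+=4
emit(0) @ H1 ⇒ out+=0
H0 returns 8
H1 returns [4, 0, 8]
= [4, 0, 8]

Answer: [4, 0, 8]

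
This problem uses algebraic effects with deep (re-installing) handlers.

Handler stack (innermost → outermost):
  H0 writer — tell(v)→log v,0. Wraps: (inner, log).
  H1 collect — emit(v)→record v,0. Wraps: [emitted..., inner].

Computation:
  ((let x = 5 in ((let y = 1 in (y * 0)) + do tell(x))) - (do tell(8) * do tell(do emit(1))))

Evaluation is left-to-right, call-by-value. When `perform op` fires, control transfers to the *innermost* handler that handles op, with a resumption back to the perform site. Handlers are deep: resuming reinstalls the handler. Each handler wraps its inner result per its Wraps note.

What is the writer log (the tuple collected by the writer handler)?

Answer: (5, 8, 0)

Working:
tell(5) @ H0 ⇒ log+=5
tell(8) @ H0 ⇒ log+=8
emit(1) @ H1 ⇒ out+=1
tell(0) @ H0 ⇒ log+=0
H0 returns (0, (5, 8, 0))
H1 returns [1, (0, (5, 8, 0))]
= [1, (0, (5, 8, 0))]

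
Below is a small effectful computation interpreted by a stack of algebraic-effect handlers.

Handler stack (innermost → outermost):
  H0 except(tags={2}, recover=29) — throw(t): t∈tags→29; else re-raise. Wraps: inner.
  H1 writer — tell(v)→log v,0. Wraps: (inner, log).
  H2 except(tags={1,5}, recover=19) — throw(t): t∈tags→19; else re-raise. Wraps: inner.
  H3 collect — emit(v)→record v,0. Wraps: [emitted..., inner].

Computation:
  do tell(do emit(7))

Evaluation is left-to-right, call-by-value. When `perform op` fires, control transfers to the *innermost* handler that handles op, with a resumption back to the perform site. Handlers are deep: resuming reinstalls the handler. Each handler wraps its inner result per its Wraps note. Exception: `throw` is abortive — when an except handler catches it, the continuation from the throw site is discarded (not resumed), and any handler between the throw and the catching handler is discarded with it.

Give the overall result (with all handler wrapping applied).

Evaluation trace:
emit(7) @ H3 ⇒ out+=7
tell(0) @ H1 ⇒ log+=0
H0 returns 0
H1 returns (0, (0))
H2 returns (0, (0))
H3 returns [7, (0, (0))]
= [7, (0, (0))]

Answer: [7, (0, (0))]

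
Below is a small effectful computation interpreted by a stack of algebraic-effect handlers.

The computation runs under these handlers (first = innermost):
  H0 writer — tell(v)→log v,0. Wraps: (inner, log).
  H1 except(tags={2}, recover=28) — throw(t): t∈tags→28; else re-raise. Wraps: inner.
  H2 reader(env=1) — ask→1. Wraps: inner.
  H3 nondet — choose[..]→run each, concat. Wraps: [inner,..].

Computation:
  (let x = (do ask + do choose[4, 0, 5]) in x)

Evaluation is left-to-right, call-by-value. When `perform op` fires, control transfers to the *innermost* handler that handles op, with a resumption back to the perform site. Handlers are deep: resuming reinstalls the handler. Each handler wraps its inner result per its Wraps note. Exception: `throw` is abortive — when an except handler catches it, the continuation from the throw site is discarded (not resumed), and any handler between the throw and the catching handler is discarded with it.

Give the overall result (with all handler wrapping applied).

Working:
ask @ H2 ⇒ 1
choose[4, 0, 5] @ H3
  branch[0] choose=4:
    H0 returns (5, ())
    H1 returns (5, ())
    H2 returns (5, ())
    H3 returns [(5, ())]
  branch[1] choose=0:
    H0 returns (1, ())
    H1 returns (1, ())
    H2 returns (1, ())
    H3 returns [(1, ())]
  branch[2] choose=5:
    H0 returns (6, ())
    H1 returns (6, ())
    H2 returns (6, ())
    H3 returns [(6, ())]
= [(5, ()), (1, ()), (6, ())]

Answer: [(5, ()), (1, ()), (6, ())]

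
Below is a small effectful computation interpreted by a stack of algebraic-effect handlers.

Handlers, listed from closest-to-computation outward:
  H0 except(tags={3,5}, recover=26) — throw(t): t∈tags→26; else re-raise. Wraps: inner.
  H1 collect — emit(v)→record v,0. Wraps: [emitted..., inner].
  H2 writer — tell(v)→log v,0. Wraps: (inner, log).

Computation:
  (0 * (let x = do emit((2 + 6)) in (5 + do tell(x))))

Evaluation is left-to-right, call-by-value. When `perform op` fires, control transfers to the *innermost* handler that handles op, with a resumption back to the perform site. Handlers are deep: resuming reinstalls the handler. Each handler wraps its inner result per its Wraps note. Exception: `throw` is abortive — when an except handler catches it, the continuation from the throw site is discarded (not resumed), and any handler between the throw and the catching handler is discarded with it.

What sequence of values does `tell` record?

Evaluation trace:
emit(8) @ H1 ⇒ out+=8
tell(0) @ H2 ⇒ log+=0
H0 returns 0
H1 returns [8, 0]
H2 returns ([8, 0], (0))
= ([8, 0], (0))

Answer: (0)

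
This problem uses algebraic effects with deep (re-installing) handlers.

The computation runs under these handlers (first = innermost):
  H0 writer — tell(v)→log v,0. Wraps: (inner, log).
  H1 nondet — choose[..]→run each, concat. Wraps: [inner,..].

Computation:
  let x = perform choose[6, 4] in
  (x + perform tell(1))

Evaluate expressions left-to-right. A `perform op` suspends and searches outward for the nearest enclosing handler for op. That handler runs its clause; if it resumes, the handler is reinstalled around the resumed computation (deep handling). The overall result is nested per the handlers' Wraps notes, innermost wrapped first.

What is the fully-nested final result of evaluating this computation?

Working:
choose[6, 4] @ H1
  branch[0] choose=6:
    tell(1) @ H0 ⇒ log+=1
    H0 returns (6, (1))
    H1 returns [(6, (1))]
  branch[1] choose=4:
    tell(1) @ H0 ⇒ log+=1
    H0 returns (4, (1))
    H1 returns [(4, (1))]
= [(6, (1)), (4, (1))]

Answer: [(6, (1)), (4, (1))]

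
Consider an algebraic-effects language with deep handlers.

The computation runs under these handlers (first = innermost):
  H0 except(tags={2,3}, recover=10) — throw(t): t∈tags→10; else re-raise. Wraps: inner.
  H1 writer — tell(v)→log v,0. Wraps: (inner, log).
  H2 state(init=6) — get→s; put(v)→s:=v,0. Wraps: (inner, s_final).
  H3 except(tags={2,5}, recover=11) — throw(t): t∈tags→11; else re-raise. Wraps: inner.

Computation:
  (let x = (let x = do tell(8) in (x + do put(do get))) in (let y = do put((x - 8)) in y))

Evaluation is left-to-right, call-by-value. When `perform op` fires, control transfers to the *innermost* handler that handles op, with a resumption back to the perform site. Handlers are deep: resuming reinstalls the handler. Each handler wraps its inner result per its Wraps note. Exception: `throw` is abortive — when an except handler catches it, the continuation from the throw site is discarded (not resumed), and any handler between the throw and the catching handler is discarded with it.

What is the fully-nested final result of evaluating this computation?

Step-by-step:
tell(8) @ H1 ⇒ log+=8
get @ H2 ⇒ 6
put(6) @ H2 ⇒ s:=6
put(-8) @ H2 ⇒ s:=-8
H0 returns 0
H1 returns (0, (8))
H2 returns ((0, (8)), -8)
H3 returns ((0, (8)), -8)
= ((0, (8)), -8)

Answer: ((0, (8)), -8)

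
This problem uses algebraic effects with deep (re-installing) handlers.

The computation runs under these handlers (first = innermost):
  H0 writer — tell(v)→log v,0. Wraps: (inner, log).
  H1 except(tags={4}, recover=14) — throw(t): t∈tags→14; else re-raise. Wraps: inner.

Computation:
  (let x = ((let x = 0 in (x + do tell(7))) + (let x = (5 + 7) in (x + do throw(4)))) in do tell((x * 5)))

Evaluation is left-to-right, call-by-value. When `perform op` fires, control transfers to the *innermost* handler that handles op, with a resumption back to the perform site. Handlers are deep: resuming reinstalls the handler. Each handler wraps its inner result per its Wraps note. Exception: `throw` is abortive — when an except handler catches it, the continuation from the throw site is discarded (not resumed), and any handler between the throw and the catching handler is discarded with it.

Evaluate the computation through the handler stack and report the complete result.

Answer: 14

Evaluation trace:
tell(7) @ H0 ⇒ log+=7
throw(4) @ H1 caught ⇒ 14
= 14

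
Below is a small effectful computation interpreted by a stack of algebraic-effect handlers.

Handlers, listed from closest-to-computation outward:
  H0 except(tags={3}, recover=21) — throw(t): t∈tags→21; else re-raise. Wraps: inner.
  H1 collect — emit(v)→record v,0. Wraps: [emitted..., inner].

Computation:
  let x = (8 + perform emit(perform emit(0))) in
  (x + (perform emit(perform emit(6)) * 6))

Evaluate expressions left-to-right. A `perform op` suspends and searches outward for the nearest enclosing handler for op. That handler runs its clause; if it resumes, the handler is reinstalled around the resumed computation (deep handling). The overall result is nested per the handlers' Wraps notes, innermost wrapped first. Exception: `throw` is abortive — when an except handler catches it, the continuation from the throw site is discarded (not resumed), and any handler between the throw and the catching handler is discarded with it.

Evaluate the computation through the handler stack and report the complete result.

Step-by-step:
emit(0) @ H1 ⇒ out+=0
emit(0) @ H1 ⇒ out+=0
emit(6) @ H1 ⇒ out+=6
emit(0) @ H1 ⇒ out+=0
H0 returns 8
H1 returns [0, 0, 6, 0, 8]
= [0, 0, 6, 0, 8]

Answer: [0, 0, 6, 0, 8]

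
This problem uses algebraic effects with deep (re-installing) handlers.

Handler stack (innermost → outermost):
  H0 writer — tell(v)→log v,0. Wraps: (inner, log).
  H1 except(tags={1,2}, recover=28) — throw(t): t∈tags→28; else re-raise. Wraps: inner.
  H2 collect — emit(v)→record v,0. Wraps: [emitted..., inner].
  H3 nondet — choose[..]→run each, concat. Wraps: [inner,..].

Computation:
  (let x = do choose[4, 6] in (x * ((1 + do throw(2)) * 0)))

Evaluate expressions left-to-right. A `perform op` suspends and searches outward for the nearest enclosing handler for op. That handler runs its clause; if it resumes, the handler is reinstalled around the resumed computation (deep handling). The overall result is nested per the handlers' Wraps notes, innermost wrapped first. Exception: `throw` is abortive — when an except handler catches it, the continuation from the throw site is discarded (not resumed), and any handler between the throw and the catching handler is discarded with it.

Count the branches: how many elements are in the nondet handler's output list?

Answer: 2

Step-by-step:
choose[4, 6] @ H3
  branch[0] choose=4:
    throw(2) @ H1 caught ⇒ 28
    H2 returns [28]
    H3 returns [[28]]
  branch[1] choose=6:
    throw(2) @ H1 caught ⇒ 28
    H2 returns [28]
    H3 returns [[28]]
= [[28], [28]]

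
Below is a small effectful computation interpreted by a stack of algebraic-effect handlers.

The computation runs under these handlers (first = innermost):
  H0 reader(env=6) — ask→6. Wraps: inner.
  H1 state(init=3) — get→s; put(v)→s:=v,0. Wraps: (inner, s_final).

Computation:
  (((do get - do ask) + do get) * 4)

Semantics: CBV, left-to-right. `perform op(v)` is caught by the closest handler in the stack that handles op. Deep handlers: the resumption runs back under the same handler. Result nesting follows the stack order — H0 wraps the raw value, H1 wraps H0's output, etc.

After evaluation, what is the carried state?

Answer: 3

Step-by-step:
get @ H1 ⇒ 3
ask @ H0 ⇒ 6
get @ H1 ⇒ 3
H0 returns 0
H1 returns (0, 3)
= (0, 3)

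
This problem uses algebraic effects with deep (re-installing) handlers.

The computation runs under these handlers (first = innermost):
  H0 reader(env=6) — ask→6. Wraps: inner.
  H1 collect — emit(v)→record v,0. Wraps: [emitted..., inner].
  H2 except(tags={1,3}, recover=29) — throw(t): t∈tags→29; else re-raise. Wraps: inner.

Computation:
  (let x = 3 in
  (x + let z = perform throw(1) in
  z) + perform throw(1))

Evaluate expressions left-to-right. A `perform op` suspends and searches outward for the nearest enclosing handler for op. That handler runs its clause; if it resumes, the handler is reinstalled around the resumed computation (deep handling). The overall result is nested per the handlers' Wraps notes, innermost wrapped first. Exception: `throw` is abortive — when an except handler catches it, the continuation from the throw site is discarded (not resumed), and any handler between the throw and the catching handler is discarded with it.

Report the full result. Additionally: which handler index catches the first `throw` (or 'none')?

Answer: 29 ; first throw caught by: H2

Working:
throw(1) @ H2 caught ⇒ 29
= 29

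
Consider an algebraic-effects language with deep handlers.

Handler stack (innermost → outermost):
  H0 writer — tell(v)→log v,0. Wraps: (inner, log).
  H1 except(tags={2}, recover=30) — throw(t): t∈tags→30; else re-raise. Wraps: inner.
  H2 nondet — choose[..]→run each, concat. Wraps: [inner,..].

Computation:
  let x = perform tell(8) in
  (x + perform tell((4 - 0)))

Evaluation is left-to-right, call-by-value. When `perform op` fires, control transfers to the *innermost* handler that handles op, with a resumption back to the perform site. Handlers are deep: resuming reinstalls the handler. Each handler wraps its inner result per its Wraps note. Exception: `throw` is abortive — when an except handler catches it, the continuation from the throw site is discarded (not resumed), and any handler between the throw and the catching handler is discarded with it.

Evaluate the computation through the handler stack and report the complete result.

Answer: [(0, (8, 4))]

Step-by-step:
tell(8) @ H0 ⇒ log+=8
tell(4) @ H0 ⇒ log+=4
H0 returns (0, (8, 4))
H1 returns (0, (8, 4))
H2 returns [(0, (8, 4))]
= [(0, (8, 4))]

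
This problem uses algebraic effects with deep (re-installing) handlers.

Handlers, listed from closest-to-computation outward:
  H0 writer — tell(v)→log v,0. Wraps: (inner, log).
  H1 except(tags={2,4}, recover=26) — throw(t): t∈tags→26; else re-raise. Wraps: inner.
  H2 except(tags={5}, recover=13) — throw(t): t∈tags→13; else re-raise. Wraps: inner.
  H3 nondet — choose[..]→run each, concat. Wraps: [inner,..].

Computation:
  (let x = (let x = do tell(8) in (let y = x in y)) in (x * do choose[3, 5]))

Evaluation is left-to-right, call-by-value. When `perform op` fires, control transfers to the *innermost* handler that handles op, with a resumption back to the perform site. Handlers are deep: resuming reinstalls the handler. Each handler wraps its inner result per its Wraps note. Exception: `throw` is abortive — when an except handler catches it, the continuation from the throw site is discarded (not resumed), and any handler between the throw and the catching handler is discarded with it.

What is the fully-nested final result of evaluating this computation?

Answer: [(0, (8)), (0, (8))]

Step-by-step:
tell(8) @ H0 ⇒ log+=8
choose[3, 5] @ H3
  branch[0] choose=3:
    H0 returns (0, (8))
    H1 returns (0, (8))
    H2 returns (0, (8))
    H3 returns [(0, (8))]
  branch[1] choose=5:
    H0 returns (0, (8))
    H1 returns (0, (8))
    H2 returns (0, (8))
    H3 returns [(0, (8))]
= [(0, (8)), (0, (8))]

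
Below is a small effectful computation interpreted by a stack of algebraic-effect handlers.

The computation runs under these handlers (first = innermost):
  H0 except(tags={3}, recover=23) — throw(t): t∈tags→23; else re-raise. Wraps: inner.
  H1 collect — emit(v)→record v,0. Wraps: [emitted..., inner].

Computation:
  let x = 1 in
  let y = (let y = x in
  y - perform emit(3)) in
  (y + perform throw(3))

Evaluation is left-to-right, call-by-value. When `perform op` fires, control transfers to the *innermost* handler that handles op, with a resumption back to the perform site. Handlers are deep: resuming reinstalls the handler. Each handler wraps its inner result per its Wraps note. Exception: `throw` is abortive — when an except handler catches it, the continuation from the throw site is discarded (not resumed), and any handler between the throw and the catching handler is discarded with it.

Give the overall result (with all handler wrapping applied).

Working:
emit(3) @ H1 ⇒ out+=3
throw(3) @ H0 caught ⇒ 23
H1 returns [3, 23]
= [3, 23]

Answer: [3, 23]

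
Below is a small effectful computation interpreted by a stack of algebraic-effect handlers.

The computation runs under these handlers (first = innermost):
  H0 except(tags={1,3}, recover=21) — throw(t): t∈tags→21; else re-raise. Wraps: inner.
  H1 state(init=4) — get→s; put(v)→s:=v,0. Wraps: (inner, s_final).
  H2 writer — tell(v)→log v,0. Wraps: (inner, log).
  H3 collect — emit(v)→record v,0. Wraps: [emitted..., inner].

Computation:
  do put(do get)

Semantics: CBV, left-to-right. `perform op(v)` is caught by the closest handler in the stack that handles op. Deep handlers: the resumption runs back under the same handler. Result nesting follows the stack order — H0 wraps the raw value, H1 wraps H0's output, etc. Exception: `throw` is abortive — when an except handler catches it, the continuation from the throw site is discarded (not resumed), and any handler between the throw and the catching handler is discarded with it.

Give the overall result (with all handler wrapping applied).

Answer: [((0, 4), ())]

Evaluation trace:
get @ H1 ⇒ 4
put(4) @ H1 ⇒ s:=4
H0 returns 0
H1 returns (0, 4)
H2 returns ((0, 4), ())
H3 returns [((0, 4), ())]
= [((0, 4), ())]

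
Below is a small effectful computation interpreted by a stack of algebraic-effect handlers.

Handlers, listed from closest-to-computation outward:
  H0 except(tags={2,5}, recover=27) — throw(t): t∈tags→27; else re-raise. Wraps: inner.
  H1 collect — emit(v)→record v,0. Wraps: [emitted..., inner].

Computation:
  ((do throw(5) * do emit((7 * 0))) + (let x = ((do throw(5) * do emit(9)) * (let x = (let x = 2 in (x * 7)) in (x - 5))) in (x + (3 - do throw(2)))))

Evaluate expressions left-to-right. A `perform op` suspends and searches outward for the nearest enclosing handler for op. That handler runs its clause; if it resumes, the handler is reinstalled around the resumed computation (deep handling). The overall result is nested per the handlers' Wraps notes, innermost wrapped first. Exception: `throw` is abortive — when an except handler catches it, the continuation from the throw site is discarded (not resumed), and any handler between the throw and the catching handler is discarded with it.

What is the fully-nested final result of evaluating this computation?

Working:
throw(5) @ H0 caught ⇒ 27
H1 returns [27]
= [27]

Answer: [27]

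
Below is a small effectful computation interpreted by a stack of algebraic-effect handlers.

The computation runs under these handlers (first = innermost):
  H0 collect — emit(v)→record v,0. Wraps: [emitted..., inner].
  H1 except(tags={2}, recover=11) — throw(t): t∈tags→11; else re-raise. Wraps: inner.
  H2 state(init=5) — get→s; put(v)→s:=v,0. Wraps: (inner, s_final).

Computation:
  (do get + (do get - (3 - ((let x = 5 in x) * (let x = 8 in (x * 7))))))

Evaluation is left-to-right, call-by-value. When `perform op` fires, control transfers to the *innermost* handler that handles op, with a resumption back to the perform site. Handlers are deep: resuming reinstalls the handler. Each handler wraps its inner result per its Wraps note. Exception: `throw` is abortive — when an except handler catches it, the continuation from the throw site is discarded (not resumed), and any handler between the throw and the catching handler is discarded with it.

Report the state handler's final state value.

Working:
get @ H2 ⇒ 5
get @ H2 ⇒ 5
H0 returns [287]
H1 returns [287]
H2 returns ([287], 5)
= ([287], 5)

Answer: 5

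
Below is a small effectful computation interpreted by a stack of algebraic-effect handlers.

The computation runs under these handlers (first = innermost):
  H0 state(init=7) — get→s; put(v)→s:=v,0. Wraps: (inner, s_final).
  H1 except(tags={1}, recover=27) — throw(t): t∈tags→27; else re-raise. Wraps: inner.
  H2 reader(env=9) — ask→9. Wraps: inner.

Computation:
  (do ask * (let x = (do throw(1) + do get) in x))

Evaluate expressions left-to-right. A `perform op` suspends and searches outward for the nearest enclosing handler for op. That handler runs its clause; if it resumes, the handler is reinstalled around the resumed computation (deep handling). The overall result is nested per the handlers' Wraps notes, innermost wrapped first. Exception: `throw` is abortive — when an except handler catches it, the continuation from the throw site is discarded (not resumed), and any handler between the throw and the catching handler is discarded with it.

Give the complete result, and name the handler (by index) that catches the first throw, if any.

Answer: 27 ; first throw caught by: H1

Evaluation trace:
ask @ H2 ⇒ 9
throw(1) @ H1 caught ⇒ 27
H2 returns 27
= 27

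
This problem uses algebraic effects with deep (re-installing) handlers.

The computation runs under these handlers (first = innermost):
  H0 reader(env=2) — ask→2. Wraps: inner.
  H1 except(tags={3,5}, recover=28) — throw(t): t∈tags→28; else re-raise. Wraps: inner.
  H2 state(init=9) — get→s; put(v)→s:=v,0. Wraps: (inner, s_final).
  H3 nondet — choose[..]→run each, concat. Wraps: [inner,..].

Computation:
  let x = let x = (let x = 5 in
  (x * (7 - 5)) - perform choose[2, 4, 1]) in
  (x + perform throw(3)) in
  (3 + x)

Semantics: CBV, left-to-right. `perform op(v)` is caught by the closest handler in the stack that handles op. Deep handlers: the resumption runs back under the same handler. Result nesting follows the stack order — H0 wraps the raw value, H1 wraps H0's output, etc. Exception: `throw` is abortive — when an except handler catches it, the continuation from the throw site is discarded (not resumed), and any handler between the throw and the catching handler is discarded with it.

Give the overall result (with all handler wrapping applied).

Step-by-step:
choose[2, 4, 1] @ H3
  branch[0] choose=2:
    throw(3) @ H1 caught ⇒ 28
    H2 returns (28, 9)
    H3 returns [(28, 9)]
  branch[1] choose=4:
    throw(3) @ H1 caught ⇒ 28
    H2 returns (28, 9)
    H3 returns [(28, 9)]
  branch[2] choose=1:
    throw(3) @ H1 caught ⇒ 28
    H2 returns (28, 9)
    H3 returns [(28, 9)]
= [(28, 9), (28, 9), (28, 9)]

Answer: [(28, 9), (28, 9), (28, 9)]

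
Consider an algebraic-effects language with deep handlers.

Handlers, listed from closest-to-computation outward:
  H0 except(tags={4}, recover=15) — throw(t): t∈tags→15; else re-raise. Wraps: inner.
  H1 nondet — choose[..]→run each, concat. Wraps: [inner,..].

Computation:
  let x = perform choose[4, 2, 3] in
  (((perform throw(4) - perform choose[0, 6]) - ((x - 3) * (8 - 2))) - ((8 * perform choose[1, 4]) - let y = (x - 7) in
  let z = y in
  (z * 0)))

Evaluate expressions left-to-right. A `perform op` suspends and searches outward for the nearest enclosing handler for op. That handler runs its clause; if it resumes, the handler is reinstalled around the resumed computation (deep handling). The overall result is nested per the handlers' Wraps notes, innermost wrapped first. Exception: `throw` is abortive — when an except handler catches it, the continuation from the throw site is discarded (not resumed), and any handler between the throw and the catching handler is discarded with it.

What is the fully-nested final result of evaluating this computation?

Step-by-step:
choose[4, 2, 3] @ H1
  branch[0] choose=4:
    throw(4) @ H0 caught ⇒ 15
    H1 returns [15]
  branch[1] choose=2:
    throw(4) @ H0 caught ⇒ 15
    H1 returns [15]
  branch[2] choose=3:
    throw(4) @ H0 caught ⇒ 15
    H1 returns [15]
= [15, 15, 15]

Answer: [15, 15, 15]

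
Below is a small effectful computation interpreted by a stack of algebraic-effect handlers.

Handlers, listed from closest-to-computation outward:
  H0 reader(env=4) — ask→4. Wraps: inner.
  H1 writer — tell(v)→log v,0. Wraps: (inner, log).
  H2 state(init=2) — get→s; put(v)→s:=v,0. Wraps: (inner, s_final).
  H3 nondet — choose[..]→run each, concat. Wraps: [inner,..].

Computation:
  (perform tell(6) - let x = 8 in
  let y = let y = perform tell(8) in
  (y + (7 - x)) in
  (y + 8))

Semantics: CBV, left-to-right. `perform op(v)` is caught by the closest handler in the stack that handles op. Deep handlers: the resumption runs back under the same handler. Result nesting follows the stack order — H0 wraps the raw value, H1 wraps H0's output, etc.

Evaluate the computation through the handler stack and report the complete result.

Evaluation trace:
tell(6) @ H1 ⇒ log+=6
tell(8) @ H1 ⇒ log+=8
H0 returns -7
H1 returns (-7, (6, 8))
H2 returns ((-7, (6, 8)), 2)
H3 returns [((-7, (6, 8)), 2)]
= [((-7, (6, 8)), 2)]

Answer: [((-7, (6, 8)), 2)]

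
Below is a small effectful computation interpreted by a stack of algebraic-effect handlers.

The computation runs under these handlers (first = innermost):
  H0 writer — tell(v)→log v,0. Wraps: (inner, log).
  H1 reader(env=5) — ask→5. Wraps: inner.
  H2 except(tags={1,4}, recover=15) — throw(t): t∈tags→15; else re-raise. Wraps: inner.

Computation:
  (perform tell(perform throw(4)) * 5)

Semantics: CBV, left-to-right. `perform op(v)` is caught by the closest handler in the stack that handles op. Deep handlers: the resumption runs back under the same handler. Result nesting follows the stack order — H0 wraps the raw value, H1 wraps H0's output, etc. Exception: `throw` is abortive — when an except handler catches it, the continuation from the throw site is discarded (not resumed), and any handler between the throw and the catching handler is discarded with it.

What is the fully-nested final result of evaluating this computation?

Working:
throw(4) @ H2 caught ⇒ 15
= 15

Answer: 15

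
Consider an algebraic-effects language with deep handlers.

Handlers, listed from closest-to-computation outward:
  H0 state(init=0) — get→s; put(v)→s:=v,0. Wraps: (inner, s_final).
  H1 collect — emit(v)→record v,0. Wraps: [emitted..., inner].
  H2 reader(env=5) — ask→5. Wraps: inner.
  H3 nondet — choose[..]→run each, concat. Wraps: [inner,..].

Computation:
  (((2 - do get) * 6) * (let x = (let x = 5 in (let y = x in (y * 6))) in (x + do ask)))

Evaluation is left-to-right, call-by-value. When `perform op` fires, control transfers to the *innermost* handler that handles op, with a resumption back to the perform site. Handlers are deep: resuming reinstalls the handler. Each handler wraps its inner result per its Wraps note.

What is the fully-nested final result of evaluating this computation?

Answer: [[(420, 0)]]

Step-by-step:
get @ H0 ⇒ 0
ask @ H2 ⇒ 5
H0 returns (420, 0)
H1 returns [(420, 0)]
H2 returns [(420, 0)]
H3 returns [[(420, 0)]]
= [[(420, 0)]]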